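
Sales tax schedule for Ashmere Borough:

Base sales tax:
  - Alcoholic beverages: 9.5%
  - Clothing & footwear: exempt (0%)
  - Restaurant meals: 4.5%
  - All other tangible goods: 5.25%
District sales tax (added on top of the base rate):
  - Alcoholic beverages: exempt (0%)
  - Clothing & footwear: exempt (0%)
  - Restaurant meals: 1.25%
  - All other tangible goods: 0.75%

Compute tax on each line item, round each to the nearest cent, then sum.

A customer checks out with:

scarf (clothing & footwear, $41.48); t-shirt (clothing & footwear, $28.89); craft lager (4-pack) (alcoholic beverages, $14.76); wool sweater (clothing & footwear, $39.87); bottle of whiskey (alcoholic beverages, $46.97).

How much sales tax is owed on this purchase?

Scarf $41.48: clothing & footwear → 0% + 0% district = 0% → $0.00
T-shirt $28.89: clothing & footwear → 0% + 0% district = 0% → $0.00
Craft lager (4-pack) $14.76: alcoholic beverages → 9.5% + 0% district = 9.5% → $1.40
Wool sweater $39.87: clothing & footwear → 0% + 0% district = 0% → $0.00
Bottle of whiskey $46.97: alcoholic beverages → 9.5% + 0% district = 9.5% → $4.46
Total tax = $1.40 + $4.46 = $5.86

$5.86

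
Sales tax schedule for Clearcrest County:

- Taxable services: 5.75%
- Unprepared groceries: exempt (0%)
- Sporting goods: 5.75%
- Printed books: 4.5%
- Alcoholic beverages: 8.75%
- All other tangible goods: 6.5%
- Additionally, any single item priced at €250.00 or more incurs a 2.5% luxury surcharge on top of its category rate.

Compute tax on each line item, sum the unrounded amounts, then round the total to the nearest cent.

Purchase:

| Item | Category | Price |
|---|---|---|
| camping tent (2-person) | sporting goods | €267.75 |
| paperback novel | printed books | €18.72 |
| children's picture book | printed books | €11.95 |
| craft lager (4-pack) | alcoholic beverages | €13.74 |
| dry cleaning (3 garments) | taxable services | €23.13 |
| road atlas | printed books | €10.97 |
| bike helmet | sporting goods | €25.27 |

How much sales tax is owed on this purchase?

Camping tent (2-person) €267.75: sporting goods → 5.75% + 2.5% surcharge = 8.25% → €22.089375
Paperback novel €18.72: printed books → 4.5% → €0.8424
Children's picture book €11.95: printed books → 4.5% → €0.53775
Craft lager (4-pack) €13.74: alcoholic beverages → 8.75% → €1.20225
Dry cleaning (3 garments) €23.13: taxable services → 5.75% → €1.329975
Road atlas €10.97: printed books → 4.5% → €0.49365
Bike helmet €25.27: sporting goods → 5.75% → €1.453025
Unrounded tax sum = €27.948425 → €27.95

€27.95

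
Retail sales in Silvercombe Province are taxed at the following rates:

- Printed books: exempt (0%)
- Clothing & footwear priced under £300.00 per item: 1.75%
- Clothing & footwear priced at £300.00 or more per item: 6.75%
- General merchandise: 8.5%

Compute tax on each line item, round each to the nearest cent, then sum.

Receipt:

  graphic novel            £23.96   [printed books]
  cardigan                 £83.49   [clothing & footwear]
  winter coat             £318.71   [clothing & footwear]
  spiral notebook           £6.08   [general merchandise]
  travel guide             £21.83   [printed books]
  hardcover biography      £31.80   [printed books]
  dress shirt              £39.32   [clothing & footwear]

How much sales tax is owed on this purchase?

Graphic novel £23.96: printed books → 0% → £0.00
Cardigan £83.49: clothing & footwear, under £300.00 → 1.75% → £1.46
Winter coat £318.71: clothing & footwear, £300.00 or more → 6.75% → £21.51
Spiral notebook £6.08: general merchandise → 8.5% → £0.52
Travel guide £21.83: printed books → 0% → £0.00
Hardcover biography £31.80: printed books → 0% → £0.00
Dress shirt £39.32: clothing & footwear, under £300.00 → 1.75% → £0.69
Total tax = £1.46 + £21.51 + £0.52 + £0.69 = £24.18

£24.18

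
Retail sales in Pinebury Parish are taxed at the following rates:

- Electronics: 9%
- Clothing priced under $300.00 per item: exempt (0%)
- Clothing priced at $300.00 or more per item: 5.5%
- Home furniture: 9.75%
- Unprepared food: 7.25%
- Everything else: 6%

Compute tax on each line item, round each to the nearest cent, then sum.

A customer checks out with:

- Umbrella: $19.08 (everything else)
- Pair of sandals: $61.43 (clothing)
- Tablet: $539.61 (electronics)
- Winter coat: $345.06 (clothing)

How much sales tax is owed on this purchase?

Umbrella $19.08: everything else → 6% → $1.14
Pair of sandals $61.43: clothing, under $300.00 → 0% → $0.00
Tablet $539.61: electronics → 9% → $48.56
Winter coat $345.06: clothing, $300.00 or more → 5.5% → $18.98
Total tax = $1.14 + $48.56 + $18.98 = $68.68

$68.68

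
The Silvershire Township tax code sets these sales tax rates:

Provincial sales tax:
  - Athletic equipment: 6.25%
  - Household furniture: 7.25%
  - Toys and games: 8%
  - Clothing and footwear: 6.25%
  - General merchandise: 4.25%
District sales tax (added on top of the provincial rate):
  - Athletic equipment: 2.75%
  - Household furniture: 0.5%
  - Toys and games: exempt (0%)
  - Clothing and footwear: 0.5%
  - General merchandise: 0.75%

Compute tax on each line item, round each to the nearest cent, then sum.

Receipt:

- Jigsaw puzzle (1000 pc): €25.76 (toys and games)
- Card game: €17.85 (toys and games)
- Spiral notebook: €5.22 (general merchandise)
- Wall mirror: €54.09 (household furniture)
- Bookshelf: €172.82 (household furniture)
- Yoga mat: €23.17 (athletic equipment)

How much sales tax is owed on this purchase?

Jigsaw puzzle (1000 pc) €25.76: toys and games → 8% + 0% district = 8% → €2.06
Card game €17.85: toys and games → 8% + 0% district = 8% → €1.43
Spiral notebook €5.22: general merchandise → 4.25% + 0.75% district = 5% → €0.26
Wall mirror €54.09: household furniture → 7.25% + 0.5% district = 7.75% → €4.19
Bookshelf €172.82: household furniture → 7.25% + 0.5% district = 7.75% → €13.39
Yoga mat €23.17: athletic equipment → 6.25% + 2.75% district = 9% → €2.09
Total tax = €2.06 + €1.43 + €0.26 + €4.19 + €13.39 + €2.09 = €23.42

€23.42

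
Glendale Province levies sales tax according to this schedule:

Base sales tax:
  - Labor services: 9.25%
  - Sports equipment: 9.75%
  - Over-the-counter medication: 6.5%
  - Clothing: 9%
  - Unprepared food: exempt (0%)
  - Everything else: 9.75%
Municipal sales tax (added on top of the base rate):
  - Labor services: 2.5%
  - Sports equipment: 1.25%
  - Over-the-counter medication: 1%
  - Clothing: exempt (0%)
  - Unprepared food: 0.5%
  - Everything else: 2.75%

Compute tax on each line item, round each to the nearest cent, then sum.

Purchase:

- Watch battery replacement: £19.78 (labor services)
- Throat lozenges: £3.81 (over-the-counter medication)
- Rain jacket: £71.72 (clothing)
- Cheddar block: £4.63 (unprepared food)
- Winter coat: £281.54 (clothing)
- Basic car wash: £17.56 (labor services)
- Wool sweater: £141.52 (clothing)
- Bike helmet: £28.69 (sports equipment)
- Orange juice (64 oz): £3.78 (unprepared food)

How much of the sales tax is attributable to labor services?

Watch battery replacement £19.78: labor services → 9.25% + 2.5% municipal = 11.75% → £2.32
Basic car wash £17.56: labor services → 9.25% + 2.5% municipal = 11.75% → £2.06
Tax on labor services = £2.32 + £2.06 = £4.38

£4.38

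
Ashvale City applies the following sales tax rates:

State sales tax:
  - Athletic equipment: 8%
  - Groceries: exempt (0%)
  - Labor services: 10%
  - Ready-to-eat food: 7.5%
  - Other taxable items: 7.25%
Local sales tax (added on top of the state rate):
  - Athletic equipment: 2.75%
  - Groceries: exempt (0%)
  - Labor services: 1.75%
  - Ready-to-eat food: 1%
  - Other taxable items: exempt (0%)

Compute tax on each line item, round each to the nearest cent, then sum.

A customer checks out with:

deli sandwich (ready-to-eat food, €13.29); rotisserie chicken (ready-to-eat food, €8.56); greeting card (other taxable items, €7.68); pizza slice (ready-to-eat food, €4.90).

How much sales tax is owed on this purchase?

Deli sandwich €13.29: ready-to-eat food → 7.5% + 1% local = 8.5% → €1.13
Rotisserie chicken €8.56: ready-to-eat food → 7.5% + 1% local = 8.5% → €0.73
Greeting card €7.68: other taxable items → 7.25% + 0% local = 7.25% → €0.56
Pizza slice €4.90: ready-to-eat food → 7.5% + 1% local = 8.5% → €0.42
Total tax = €1.13 + €0.73 + €0.56 + €0.42 = €2.84

€2.84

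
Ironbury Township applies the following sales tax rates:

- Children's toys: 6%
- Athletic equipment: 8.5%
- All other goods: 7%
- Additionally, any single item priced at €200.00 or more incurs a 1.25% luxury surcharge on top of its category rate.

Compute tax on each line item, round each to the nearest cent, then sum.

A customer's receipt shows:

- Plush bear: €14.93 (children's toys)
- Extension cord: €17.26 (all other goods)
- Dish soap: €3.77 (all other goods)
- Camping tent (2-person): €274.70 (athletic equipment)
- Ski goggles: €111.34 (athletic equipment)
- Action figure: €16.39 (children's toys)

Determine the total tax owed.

Plush bear €14.93: children's toys → 6% → €0.90
Extension cord €17.26: all other goods → 7% → €1.21
Dish soap €3.77: all other goods → 7% → €0.26
Camping tent (2-person) €274.70: athletic equipment → 8.5% + 1.25% surcharge = 9.75% → €26.78
Ski goggles €111.34: athletic equipment → 8.5% → €9.46
Action figure €16.39: children's toys → 6% → €0.98
Total tax = €0.90 + €1.21 + €0.26 + €26.78 + €9.46 + €0.98 = €39.59

€39.59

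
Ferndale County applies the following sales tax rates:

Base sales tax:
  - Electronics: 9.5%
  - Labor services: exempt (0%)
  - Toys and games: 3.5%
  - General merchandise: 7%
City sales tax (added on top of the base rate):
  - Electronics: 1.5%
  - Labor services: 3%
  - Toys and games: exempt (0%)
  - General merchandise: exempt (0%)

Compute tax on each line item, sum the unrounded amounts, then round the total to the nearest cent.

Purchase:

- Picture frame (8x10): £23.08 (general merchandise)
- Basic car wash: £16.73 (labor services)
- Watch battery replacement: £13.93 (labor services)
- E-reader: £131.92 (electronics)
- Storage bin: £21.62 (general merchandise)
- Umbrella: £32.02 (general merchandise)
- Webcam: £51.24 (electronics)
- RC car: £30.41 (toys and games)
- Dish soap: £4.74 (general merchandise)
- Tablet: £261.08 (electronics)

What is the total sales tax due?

Picture frame (8x10) £23.08: general merchandise → 7% + 0% city = 7% → £1.6156
Basic car wash £16.73: labor services → 0% + 3% city = 3% → £0.5019
Watch battery replacement £13.93: labor services → 0% + 3% city = 3% → £0.4179
E-reader £131.92: electronics → 9.5% + 1.5% city = 11% → £14.5112
Storage bin £21.62: general merchandise → 7% + 0% city = 7% → £1.5134
Umbrella £32.02: general merchandise → 7% + 0% city = 7% → £2.2414
Webcam £51.24: electronics → 9.5% + 1.5% city = 11% → £5.6364
RC car £30.41: toys and games → 3.5% + 0% city = 3.5% → £1.06435
Dish soap £4.74: general merchandise → 7% + 0% city = 7% → £0.3318
Tablet £261.08: electronics → 9.5% + 1.5% city = 11% → £28.7188
Unrounded tax sum = £56.55275 → £56.55

£56.55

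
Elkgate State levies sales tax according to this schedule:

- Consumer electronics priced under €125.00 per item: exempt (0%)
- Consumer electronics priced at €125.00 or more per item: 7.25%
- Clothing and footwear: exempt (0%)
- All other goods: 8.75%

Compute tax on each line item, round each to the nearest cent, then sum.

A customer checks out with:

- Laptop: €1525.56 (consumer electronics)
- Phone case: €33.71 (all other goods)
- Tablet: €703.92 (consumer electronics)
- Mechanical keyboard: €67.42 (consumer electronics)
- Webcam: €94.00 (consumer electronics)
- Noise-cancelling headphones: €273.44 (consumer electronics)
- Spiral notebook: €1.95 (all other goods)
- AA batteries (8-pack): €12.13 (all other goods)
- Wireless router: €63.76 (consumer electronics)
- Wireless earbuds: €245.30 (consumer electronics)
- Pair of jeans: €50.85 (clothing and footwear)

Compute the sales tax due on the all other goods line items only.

Phone case €33.71: all other goods → 8.75% → €2.95
Spiral notebook €1.95: all other goods → 8.75% → €0.17
AA batteries (8-pack) €12.13: all other goods → 8.75% → €1.06
Tax on all other goods = €2.95 + €0.17 + €1.06 = €4.18

€4.18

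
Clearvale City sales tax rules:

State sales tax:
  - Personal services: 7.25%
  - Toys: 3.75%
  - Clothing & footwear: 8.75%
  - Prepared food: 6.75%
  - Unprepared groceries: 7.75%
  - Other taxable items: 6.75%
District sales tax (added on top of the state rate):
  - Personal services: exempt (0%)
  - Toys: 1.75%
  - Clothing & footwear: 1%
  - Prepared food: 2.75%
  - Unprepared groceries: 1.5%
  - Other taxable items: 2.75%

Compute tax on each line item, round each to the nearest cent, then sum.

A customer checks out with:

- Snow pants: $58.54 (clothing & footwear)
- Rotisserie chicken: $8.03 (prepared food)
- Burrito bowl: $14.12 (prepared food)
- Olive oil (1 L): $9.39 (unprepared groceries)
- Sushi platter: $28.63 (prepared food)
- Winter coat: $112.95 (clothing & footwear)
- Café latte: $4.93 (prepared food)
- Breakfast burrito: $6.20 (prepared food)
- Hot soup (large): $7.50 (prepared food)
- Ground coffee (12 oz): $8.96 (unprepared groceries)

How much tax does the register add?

$25.01

Snow pants $58.54: clothing & footwear → 8.75% + 1% district = 9.75% → $5.71
Rotisserie chicken $8.03: prepared food → 6.75% + 2.75% district = 9.5% → $0.76
Burrito bowl $14.12: prepared food → 6.75% + 2.75% district = 9.5% → $1.34
Olive oil (1 L) $9.39: unprepared groceries → 7.75% + 1.5% district = 9.25% → $0.87
Sushi platter $28.63: prepared food → 6.75% + 2.75% district = 9.5% → $2.72
Winter coat $112.95: clothing & footwear → 8.75% + 1% district = 9.75% → $11.01
Café latte $4.93: prepared food → 6.75% + 2.75% district = 9.5% → $0.47
Breakfast burrito $6.20: prepared food → 6.75% + 2.75% district = 9.5% → $0.59
Hot soup (large) $7.50: prepared food → 6.75% + 2.75% district = 9.5% → $0.71
Ground coffee (12 oz) $8.96: unprepared groceries → 7.75% + 1.5% district = 9.25% → $0.83
Total tax = $5.71 + $0.76 + $1.34 + $0.87 + $2.72 + $11.01 + $0.47 + $0.59 + $0.71 + $0.83 = $25.01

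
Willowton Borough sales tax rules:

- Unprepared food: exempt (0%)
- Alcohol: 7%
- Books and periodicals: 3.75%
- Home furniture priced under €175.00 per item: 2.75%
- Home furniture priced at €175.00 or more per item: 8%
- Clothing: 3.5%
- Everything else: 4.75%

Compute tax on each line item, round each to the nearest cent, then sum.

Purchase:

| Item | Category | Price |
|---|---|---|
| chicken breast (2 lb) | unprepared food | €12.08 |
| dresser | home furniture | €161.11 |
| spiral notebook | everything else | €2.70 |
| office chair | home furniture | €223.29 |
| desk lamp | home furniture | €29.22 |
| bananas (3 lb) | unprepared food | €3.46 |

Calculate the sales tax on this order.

€23.22

Chicken breast (2 lb) €12.08: unprepared food → 0% → €0.00
Dresser €161.11: home furniture, under €175.00 → 2.75% → €4.43
Spiral notebook €2.70: everything else → 4.75% → €0.13
Office chair €223.29: home furniture, €175.00 or more → 8% → €17.86
Desk lamp €29.22: home furniture, under €175.00 → 2.75% → €0.80
Bananas (3 lb) €3.46: unprepared food → 0% → €0.00
Total tax = €4.43 + €0.13 + €17.86 + €0.80 = €23.22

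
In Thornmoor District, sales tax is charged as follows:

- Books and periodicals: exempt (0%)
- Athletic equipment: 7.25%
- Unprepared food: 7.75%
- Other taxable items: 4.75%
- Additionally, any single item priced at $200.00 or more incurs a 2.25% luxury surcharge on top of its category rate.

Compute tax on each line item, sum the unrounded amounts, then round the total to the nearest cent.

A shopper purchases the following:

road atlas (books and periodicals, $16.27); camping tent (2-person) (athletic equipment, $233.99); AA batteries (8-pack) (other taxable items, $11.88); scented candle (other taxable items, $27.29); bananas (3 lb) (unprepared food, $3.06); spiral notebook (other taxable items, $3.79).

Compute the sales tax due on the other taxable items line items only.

$2.04

AA batteries (8-pack) $11.88: other taxable items → 4.75% → $0.5643
Scented candle $27.29: other taxable items → 4.75% → $1.296275
Spiral notebook $3.79: other taxable items → 4.75% → $0.180025
Tax on other taxable items: unrounded sum = $2.0406 → $2.04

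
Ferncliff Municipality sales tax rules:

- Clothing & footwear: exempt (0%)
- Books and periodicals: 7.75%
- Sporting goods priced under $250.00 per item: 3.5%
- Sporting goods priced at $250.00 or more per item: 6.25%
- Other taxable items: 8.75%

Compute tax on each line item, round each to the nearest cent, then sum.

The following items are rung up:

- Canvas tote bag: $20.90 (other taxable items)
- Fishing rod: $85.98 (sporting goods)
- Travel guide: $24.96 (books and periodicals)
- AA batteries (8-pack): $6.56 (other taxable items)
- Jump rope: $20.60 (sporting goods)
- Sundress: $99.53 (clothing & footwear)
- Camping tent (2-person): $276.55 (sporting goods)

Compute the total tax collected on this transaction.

$25.34

Canvas tote bag $20.90: other taxable items → 8.75% → $1.83
Fishing rod $85.98: sporting goods, under $250.00 → 3.5% → $3.01
Travel guide $24.96: books and periodicals → 7.75% → $1.93
AA batteries (8-pack) $6.56: other taxable items → 8.75% → $0.57
Jump rope $20.60: sporting goods, under $250.00 → 3.5% → $0.72
Sundress $99.53: clothing & footwear → 0% → $0.00
Camping tent (2-person) $276.55: sporting goods, $250.00 or more → 6.25% → $17.28
Total tax = $1.83 + $3.01 + $1.93 + $0.57 + $0.72 + $17.28 = $25.34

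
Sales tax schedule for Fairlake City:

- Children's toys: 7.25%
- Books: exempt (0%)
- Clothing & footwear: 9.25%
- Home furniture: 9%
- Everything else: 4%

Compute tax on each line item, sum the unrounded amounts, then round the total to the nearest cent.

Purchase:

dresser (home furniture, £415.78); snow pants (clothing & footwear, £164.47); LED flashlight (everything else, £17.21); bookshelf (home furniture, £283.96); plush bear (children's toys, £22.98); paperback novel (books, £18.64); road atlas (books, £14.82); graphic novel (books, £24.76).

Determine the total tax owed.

Dresser £415.78: home furniture → 9% → £37.4202
Snow pants £164.47: clothing & footwear → 9.25% → £15.213475
LED flashlight £17.21: everything else → 4% → £0.6884
Bookshelf £283.96: home furniture → 9% → £25.5564
Plush bear £22.98: children's toys → 7.25% → £1.66605
Paperback novel £18.64: books → 0% → £0.00
Road atlas £14.82: books → 0% → £0.00
Graphic novel £24.76: books → 0% → £0.00
Unrounded tax sum = £80.544525 → £80.54

£80.54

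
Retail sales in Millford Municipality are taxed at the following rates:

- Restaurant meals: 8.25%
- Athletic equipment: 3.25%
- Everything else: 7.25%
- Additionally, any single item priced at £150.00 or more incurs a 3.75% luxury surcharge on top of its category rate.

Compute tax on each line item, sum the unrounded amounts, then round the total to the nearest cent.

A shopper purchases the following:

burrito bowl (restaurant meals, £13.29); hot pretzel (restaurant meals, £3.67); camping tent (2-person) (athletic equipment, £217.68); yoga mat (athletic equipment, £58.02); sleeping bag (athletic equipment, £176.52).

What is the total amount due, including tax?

Burrito bowl £13.29: restaurant meals → 8.25% → £1.096425
Hot pretzel £3.67: restaurant meals → 8.25% → £0.302775
Camping tent (2-person) £217.68: athletic equipment → 3.25% + 3.75% surcharge = 7% → £15.2376
Yoga mat £58.02: athletic equipment → 3.25% → £1.88565
Sleeping bag £176.52: athletic equipment → 3.25% + 3.75% surcharge = 7% → £12.3564
Subtotal = £469.18; unrounded tax = £30.87885 → £30.88; total due = £500.06

£500.06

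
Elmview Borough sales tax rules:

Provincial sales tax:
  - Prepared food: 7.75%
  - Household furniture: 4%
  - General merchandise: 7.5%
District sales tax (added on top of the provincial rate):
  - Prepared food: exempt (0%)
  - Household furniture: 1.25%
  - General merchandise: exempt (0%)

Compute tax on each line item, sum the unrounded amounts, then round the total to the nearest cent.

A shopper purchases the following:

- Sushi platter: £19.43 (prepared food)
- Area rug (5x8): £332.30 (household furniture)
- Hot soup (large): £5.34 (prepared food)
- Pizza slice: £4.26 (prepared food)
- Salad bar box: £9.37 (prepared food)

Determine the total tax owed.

£20.42

Sushi platter £19.43: prepared food → 7.75% + 0% district = 7.75% → £1.505825
Area rug (5x8) £332.30: household furniture → 4% + 1.25% district = 5.25% → £17.44575
Hot soup (large) £5.34: prepared food → 7.75% + 0% district = 7.75% → £0.41385
Pizza slice £4.26: prepared food → 7.75% + 0% district = 7.75% → £0.33015
Salad bar box £9.37: prepared food → 7.75% + 0% district = 7.75% → £0.726175
Unrounded tax sum = £20.42175 → £20.42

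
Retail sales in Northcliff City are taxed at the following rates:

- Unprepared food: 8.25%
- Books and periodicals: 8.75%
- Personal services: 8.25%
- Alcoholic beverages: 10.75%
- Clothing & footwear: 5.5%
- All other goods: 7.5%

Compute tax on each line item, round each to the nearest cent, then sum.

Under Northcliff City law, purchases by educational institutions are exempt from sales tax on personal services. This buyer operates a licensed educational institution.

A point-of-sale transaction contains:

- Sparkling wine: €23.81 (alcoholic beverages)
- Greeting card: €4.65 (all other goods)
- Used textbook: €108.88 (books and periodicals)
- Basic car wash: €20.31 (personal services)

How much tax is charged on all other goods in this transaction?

€0.35

Greeting card €4.65: all other goods → 7.5% → €0.35
Tax on all other goods = €0.35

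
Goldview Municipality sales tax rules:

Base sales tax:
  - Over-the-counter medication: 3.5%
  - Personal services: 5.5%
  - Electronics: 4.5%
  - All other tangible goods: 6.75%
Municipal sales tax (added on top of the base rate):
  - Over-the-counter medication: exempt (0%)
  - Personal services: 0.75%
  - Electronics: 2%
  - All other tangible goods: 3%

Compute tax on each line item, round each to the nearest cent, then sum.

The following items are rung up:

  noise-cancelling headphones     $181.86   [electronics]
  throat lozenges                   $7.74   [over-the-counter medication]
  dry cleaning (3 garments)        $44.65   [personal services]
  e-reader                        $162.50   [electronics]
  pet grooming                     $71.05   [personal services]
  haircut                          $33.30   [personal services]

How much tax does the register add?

$31.96

Noise-cancelling headphones $181.86: electronics → 4.5% + 2% municipal = 6.5% → $11.82
Throat lozenges $7.74: over-the-counter medication → 3.5% + 0% municipal = 3.5% → $0.27
Dry cleaning (3 garments) $44.65: personal services → 5.5% + 0.75% municipal = 6.25% → $2.79
E-reader $162.50: electronics → 4.5% + 2% municipal = 6.5% → $10.56
Pet grooming $71.05: personal services → 5.5% + 0.75% municipal = 6.25% → $4.44
Haircut $33.30: personal services → 5.5% + 0.75% municipal = 6.25% → $2.08
Total tax = $11.82 + $0.27 + $2.79 + $10.56 + $4.44 + $2.08 = $31.96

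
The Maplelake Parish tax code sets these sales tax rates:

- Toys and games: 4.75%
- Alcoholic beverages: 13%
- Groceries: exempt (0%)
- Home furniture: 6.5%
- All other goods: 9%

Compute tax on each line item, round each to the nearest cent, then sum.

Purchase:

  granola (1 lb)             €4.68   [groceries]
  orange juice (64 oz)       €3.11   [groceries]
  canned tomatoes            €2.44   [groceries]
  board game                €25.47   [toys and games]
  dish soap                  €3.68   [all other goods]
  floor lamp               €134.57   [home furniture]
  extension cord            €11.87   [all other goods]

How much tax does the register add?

€11.36

Granola (1 lb) €4.68: groceries → 0% → €0.00
Orange juice (64 oz) €3.11: groceries → 0% → €0.00
Canned tomatoes €2.44: groceries → 0% → €0.00
Board game €25.47: toys and games → 4.75% → €1.21
Dish soap €3.68: all other goods → 9% → €0.33
Floor lamp €134.57: home furniture → 6.5% → €8.75
Extension cord €11.87: all other goods → 9% → €1.07
Total tax = €1.21 + €0.33 + €8.75 + €1.07 = €11.36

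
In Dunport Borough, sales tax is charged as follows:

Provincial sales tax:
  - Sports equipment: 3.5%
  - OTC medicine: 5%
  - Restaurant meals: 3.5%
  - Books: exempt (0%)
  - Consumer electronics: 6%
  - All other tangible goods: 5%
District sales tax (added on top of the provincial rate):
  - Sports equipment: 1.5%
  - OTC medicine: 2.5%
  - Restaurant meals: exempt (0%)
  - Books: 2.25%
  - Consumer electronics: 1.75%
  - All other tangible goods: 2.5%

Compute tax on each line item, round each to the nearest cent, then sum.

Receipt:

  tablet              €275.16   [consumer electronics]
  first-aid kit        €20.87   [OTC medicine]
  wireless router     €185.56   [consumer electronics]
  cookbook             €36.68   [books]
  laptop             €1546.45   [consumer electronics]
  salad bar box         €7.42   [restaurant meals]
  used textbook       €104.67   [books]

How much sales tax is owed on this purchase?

Tablet €275.16: consumer electronics → 6% + 1.75% district = 7.75% → €21.32
First-aid kit €20.87: OTC medicine → 5% + 2.5% district = 7.5% → €1.57
Wireless router €185.56: consumer electronics → 6% + 1.75% district = 7.75% → €14.38
Cookbook €36.68: books → 0% + 2.25% district = 2.25% → €0.83
Laptop €1546.45: consumer electronics → 6% + 1.75% district = 7.75% → €119.85
Salad bar box €7.42: restaurant meals → 3.5% + 0% district = 3.5% → €0.26
Used textbook €104.67: books → 0% + 2.25% district = 2.25% → €2.36
Total tax = €21.32 + €1.57 + €14.38 + €0.83 + €119.85 + €0.26 + €2.36 = €160.57

€160.57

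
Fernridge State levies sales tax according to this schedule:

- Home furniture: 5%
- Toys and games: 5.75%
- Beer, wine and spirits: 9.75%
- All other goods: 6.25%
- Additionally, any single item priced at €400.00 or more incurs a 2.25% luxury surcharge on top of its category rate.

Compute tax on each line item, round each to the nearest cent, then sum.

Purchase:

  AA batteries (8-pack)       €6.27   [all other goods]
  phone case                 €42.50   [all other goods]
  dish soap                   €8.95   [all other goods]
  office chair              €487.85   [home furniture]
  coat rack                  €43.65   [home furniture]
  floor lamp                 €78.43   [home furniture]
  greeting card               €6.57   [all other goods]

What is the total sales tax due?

€45.49

AA batteries (8-pack) €6.27: all other goods → 6.25% → €0.39
Phone case €42.50: all other goods → 6.25% → €2.66
Dish soap €8.95: all other goods → 6.25% → €0.56
Office chair €487.85: home furniture → 5% + 2.25% surcharge = 7.25% → €35.37
Coat rack €43.65: home furniture → 5% → €2.18
Floor lamp €78.43: home furniture → 5% → €3.92
Greeting card €6.57: all other goods → 6.25% → €0.41
Total tax = €0.39 + €2.66 + €0.56 + €35.37 + €2.18 + €3.92 + €0.41 = €45.49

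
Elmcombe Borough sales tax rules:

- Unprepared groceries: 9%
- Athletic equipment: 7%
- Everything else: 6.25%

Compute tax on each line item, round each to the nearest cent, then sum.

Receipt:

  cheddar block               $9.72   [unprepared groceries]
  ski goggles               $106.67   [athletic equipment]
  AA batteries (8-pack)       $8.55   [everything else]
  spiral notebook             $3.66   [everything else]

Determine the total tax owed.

Cheddar block $9.72: unprepared groceries → 9% → $0.87
Ski goggles $106.67: athletic equipment → 7% → $7.47
AA batteries (8-pack) $8.55: everything else → 6.25% → $0.53
Spiral notebook $3.66: everything else → 6.25% → $0.23
Total tax = $0.87 + $7.47 + $0.53 + $0.23 = $9.10

$9.10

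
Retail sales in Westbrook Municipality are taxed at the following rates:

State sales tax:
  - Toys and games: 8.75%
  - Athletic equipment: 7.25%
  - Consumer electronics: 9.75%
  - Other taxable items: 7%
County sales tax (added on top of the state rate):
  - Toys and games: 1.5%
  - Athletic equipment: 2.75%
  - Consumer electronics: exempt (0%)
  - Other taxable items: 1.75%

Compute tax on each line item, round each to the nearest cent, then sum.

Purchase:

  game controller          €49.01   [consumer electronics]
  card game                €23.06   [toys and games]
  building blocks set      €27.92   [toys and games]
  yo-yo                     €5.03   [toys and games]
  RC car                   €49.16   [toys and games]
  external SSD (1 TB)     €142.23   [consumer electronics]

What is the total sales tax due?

Game controller €49.01: consumer electronics → 9.75% + 0% county = 9.75% → €4.78
Card game €23.06: toys and games → 8.75% + 1.5% county = 10.25% → €2.36
Building blocks set €27.92: toys and games → 8.75% + 1.5% county = 10.25% → €2.86
Yo-yo €5.03: toys and games → 8.75% + 1.5% county = 10.25% → €0.52
RC car €49.16: toys and games → 8.75% + 1.5% county = 10.25% → €5.04
External SSD (1 TB) €142.23: consumer electronics → 9.75% + 0% county = 9.75% → €13.87
Total tax = €4.78 + €2.36 + €2.86 + €0.52 + €5.04 + €13.87 = €29.43

€29.43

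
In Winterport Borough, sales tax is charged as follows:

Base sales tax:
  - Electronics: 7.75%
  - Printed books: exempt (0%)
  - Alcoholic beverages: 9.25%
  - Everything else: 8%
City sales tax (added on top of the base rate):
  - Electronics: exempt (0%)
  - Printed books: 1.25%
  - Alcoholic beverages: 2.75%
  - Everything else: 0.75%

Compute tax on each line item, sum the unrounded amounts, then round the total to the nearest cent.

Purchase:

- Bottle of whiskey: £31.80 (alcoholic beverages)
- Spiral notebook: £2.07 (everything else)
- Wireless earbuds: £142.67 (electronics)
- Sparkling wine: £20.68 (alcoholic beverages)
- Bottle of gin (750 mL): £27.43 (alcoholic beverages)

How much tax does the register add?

Bottle of whiskey £31.80: alcoholic beverages → 9.25% + 2.75% city = 12% → £3.816
Spiral notebook £2.07: everything else → 8% + 0.75% city = 8.75% → £0.181125
Wireless earbuds £142.67: electronics → 7.75% + 0% city = 7.75% → £11.056925
Sparkling wine £20.68: alcoholic beverages → 9.25% + 2.75% city = 12% → £2.4816
Bottle of gin (750 mL) £27.43: alcoholic beverages → 9.25% + 2.75% city = 12% → £3.2916
Unrounded tax sum = £20.82725 → £20.83

£20.83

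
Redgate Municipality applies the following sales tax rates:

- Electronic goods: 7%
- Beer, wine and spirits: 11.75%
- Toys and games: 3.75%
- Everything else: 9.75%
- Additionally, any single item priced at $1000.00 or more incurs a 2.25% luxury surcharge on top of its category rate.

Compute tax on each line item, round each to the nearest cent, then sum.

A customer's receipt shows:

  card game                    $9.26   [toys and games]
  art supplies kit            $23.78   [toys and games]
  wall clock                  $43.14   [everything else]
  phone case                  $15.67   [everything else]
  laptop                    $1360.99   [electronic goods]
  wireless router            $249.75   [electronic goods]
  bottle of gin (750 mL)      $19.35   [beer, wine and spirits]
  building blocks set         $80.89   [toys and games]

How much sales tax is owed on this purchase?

Card game $9.26: toys and games → 3.75% → $0.35
Art supplies kit $23.78: toys and games → 3.75% → $0.89
Wall clock $43.14: everything else → 9.75% → $4.21
Phone case $15.67: everything else → 9.75% → $1.53
Laptop $1360.99: electronic goods → 7% + 2.25% surcharge = 9.25% → $125.89
Wireless router $249.75: electronic goods → 7% → $17.48
Bottle of gin (750 mL) $19.35: beer, wine and spirits → 11.75% → $2.27
Building blocks set $80.89: toys and games → 3.75% → $3.03
Total tax = $0.35 + $0.89 + $4.21 + $1.53 + $125.89 + $17.48 + $2.27 + $3.03 = $155.65

$155.65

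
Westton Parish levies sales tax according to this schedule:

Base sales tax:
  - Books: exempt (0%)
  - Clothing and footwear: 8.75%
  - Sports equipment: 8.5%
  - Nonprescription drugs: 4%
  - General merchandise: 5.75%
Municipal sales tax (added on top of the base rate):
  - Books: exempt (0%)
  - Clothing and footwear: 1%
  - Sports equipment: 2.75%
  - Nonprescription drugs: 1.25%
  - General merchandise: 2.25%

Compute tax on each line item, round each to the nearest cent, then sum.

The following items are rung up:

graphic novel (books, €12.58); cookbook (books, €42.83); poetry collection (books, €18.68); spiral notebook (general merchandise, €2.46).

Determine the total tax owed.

€0.20

Graphic novel €12.58: books → 0% + 0% municipal = 0% → €0.00
Cookbook €42.83: books → 0% + 0% municipal = 0% → €0.00
Poetry collection €18.68: books → 0% + 0% municipal = 0% → €0.00
Spiral notebook €2.46: general merchandise → 5.75% + 2.25% municipal = 8% → €0.20
Total tax = €0.20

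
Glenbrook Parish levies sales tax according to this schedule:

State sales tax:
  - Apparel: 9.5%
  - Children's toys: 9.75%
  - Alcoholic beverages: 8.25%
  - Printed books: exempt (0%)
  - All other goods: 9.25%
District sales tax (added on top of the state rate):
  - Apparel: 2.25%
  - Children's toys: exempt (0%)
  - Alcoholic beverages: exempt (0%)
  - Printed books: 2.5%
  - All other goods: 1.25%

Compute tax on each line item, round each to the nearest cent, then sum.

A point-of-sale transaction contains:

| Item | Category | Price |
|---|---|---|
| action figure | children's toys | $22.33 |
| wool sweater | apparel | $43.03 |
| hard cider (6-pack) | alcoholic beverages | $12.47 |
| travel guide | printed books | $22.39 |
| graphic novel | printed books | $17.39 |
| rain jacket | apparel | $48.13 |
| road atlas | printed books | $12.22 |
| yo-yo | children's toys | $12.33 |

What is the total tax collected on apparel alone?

Wool sweater $43.03: apparel → 9.5% + 2.25% district = 11.75% → $5.06
Rain jacket $48.13: apparel → 9.5% + 2.25% district = 11.75% → $5.66
Tax on apparel = $5.06 + $5.66 = $10.72

$10.72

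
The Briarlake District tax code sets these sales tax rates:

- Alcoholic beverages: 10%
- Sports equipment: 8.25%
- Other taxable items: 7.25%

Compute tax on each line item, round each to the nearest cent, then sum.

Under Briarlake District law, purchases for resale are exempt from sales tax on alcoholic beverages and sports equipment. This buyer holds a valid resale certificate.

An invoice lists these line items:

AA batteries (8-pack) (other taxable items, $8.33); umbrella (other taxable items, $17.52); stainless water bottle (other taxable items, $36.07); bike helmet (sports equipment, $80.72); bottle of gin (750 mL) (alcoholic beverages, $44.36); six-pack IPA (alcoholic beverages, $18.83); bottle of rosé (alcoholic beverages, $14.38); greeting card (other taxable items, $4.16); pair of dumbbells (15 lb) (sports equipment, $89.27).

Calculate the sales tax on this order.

$4.79

AA batteries (8-pack) $8.33: other taxable items → 7.25% → $0.60
Umbrella $17.52: other taxable items → 7.25% → $1.27
Stainless water bottle $36.07: other taxable items → 7.25% → $2.62
Bike helmet $80.72: sports equipment, buyer-exempt → 0% → $0.00
Bottle of gin (750 mL) $44.36: alcoholic beverages, buyer-exempt → 0% → $0.00
Six-pack IPA $18.83: alcoholic beverages, buyer-exempt → 0% → $0.00
Bottle of rosé $14.38: alcoholic beverages, buyer-exempt → 0% → $0.00
Greeting card $4.16: other taxable items → 7.25% → $0.30
Pair of dumbbells (15 lb) $89.27: sports equipment, buyer-exempt → 0% → $0.00
Total tax = $0.60 + $1.27 + $2.62 + $0.30 = $4.79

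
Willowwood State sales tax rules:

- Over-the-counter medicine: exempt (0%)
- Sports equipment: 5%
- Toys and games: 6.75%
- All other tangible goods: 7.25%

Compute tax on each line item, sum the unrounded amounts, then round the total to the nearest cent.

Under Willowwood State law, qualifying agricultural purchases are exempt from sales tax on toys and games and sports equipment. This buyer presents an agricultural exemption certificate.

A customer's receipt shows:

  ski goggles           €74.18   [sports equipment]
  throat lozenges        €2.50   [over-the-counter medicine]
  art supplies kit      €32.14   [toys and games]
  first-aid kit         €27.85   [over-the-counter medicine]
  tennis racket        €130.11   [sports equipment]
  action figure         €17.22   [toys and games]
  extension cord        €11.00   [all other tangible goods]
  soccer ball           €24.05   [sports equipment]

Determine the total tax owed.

Ski goggles €74.18: sports equipment, buyer-exempt → 0% → €0.00
Throat lozenges €2.50: over-the-counter medicine → 0% → €0.00
Art supplies kit €32.14: toys and games, buyer-exempt → 0% → €0.00
First-aid kit €27.85: over-the-counter medicine → 0% → €0.00
Tennis racket €130.11: sports equipment, buyer-exempt → 0% → €0.00
Action figure €17.22: toys and games, buyer-exempt → 0% → €0.00
Extension cord €11.00: all other tangible goods → 7.25% → €0.7975
Soccer ball €24.05: sports equipment, buyer-exempt → 0% → €0.00
Unrounded tax sum = €0.7975 → €0.80

€0.80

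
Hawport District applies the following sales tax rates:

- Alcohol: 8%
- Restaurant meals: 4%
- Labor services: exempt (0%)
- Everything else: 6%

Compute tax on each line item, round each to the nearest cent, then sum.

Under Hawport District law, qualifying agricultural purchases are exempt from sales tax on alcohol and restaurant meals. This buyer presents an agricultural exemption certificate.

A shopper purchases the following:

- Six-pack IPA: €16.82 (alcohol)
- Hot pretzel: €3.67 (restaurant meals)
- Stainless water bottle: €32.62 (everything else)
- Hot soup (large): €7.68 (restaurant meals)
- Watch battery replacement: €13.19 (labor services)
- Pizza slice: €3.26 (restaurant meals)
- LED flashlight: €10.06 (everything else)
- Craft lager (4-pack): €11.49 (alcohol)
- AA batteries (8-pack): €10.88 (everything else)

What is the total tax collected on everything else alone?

€3.21

Stainless water bottle €32.62: everything else → 6% → €1.96
LED flashlight €10.06: everything else → 6% → €0.60
AA batteries (8-pack) €10.88: everything else → 6% → €0.65
Tax on everything else = €1.96 + €0.60 + €0.65 = €3.21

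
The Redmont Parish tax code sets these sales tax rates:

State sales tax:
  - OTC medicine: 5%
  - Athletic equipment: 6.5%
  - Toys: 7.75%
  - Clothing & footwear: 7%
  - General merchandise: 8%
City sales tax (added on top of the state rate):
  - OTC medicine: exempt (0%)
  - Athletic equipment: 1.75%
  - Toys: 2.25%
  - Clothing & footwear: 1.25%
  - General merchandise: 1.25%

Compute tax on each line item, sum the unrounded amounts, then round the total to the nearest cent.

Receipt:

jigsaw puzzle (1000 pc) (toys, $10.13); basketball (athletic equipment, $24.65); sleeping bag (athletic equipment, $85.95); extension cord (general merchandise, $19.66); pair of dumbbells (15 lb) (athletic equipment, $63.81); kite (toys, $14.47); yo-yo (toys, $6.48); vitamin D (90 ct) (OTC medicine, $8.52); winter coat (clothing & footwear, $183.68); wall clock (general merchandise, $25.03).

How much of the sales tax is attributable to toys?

Jigsaw puzzle (1000 pc) $10.13: toys → 7.75% + 2.25% city = 10% → $1.013
Kite $14.47: toys → 7.75% + 2.25% city = 10% → $1.447
Yo-yo $6.48: toys → 7.75% + 2.25% city = 10% → $0.648
Tax on toys: unrounded sum = $3.108 → $3.11

$3.11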